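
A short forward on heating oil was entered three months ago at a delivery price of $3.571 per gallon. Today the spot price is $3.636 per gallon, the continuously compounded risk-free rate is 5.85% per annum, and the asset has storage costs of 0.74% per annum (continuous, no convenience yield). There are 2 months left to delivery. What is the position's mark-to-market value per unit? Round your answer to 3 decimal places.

-$0.104 per gallon

Current fair forward for the remaining 2 months: F = S·e^((r + u)·T), (r + u) = 0.0585 + 0.0074 = 0.0659
F = 3.636 · e^(0.0659 × 2/12) = 3.636 × 1.011044 = 3.6762
Value of long forward = (F − K)·e^(−rT) = (3.6762 − 3.571) · e^(−0.0585·2/12)
= 0.1052 × 0.990297 = 0.104
Short position value = −(long value) = -$0.104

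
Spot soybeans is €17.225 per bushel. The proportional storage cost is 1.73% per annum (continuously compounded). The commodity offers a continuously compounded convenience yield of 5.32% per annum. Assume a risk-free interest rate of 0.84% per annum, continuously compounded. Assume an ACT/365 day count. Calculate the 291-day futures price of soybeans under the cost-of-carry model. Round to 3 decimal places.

€16.851 per bushel

Net carry = r + u − y = 0.0084 + 0.0173 − 0.0532 = -0.0275
F = S·e^((r+u−y)T) = 17.225 · e^(-0.0275 × 291/365) = 17.225 · e^-0.021925
= 17.225 × 0.978314 = €16.851 per bushel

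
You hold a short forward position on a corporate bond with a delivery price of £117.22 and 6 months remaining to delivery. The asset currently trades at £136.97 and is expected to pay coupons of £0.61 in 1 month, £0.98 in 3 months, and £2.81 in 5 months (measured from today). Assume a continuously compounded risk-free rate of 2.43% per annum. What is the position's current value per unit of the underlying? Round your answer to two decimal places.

-£16.80

PV(remaining coupons) I = 0.61·e^(−0.0243·1/12) + 0.98·e^(−0.0243·3/12) + 2.81·e^(−0.0243·5/12) = 4.3645
Current forward F = (S − I)·e^(rT) = (136.97 − 4.3645)·e^(0.0243·6/12) = 132.6055 × 1.012224 = 134.2265
Value (long) = (F − K)·e^(−rT) = (134.2265 − 117.22) × 0.987924 = 16.8011
Short position value = −(long value) = -£16.80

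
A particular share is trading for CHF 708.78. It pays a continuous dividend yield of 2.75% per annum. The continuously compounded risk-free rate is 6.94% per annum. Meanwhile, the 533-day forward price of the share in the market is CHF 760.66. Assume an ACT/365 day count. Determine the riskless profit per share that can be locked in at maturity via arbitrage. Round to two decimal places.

Fair forward: F* = S·e^(carry·T), with carry = (r − q) = 0.0694 − 0.0275 = 0.0419
F* = 708.78 · e^(0.0419 × 533/365) = 708.78 · e^0.061185 = 708.78 × 1.063096 = CHF 753.5012
Market CHF 760.66 > fair CHF 753.5012: forward overpriced → cash-and-carry (buy spot, short the forward).
At maturity, profit = |F_mkt − F*| = |760.66 − 753.5012| = CHF 7.16 per share

CHF 7.16 per share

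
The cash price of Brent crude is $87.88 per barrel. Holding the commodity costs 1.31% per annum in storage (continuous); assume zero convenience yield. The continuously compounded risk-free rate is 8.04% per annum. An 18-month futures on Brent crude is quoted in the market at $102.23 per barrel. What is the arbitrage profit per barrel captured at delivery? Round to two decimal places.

Fair futures: F* = S·e^(carry·T), with carry = (r + u) = 0.0804 + 0.0131 = 0.0935
F* = 87.88 · e^(0.0935 × 18/12) = 87.88 · e^0.140250 = 87.88 × 1.150561 = $101.1113
Market $102.23 > fair $101.1113: forward overpriced → cash-and-carry (buy spot, short the forward).
At maturity, profit = |F_mkt − F*| = |102.23 − 101.1113| = $1.12 per barrel

$1.12 per barrel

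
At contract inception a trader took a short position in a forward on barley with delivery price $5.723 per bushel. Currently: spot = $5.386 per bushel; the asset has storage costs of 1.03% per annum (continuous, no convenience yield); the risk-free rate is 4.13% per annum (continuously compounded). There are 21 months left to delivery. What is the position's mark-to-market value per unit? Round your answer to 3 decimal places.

Current fair forward for the remaining 21 months: F = S·e^((r + u)·T), (r + u) = 0.0413 + 0.0103 = 0.0516
F = 5.386 · e^(0.0516 × 21/12) = 5.386 × 1.094503 = 5.8950
Value of long forward = (F − K)·e^(−rT) = (5.8950 − 5.723) · e^(−0.0413·21/12)
= 0.1720 × 0.930275 = 0.160
Short position value = −(long value) = -$0.160

-$0.160 per bushel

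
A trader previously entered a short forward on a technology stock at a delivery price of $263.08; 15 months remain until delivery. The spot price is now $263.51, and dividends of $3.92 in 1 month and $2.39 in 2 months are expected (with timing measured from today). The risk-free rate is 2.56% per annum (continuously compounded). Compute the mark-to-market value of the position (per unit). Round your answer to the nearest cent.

PV(remaining dividends) I = 3.92·e^(−0.0256·1/12) + 2.39·e^(−0.0256·2/12) = 6.2915
Current forward F = (S − I)·e^(rT) = (263.51 − 6.2915)·e^(0.0256·15/12) = 257.2185 × 1.032518 = 265.5827
Value (long) = (F − K)·e^(−rT) = (265.5827 − 263.08) × 0.968507 = 2.4239
Short position value = −(long value) = -$2.42

-$2.42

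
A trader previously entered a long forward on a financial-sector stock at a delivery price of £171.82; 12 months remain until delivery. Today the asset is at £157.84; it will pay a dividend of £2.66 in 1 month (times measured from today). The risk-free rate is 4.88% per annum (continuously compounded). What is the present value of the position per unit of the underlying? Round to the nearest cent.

-£8.45

PV(remaining dividends) I = 2.66·e^(−0.0488·1/12) = 2.6492
Current forward F = (S − I)·e^(rT) = (157.84 − 2.6492)·e^(0.0488·12/12) = 155.1908 × 1.050010 = 162.9519
Value (long) = (F − K)·e^(−rT) = (162.9519 − 171.82) × 0.952372 = -8.4457
Value = -£8.45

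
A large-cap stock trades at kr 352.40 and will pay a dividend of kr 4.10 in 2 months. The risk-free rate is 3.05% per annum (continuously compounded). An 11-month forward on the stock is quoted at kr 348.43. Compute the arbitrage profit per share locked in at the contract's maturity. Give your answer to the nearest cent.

kr 9.77 per share

PV(dividends) I = 4.10·e^(−0.0305·2/12) = 4.0792
Fair forward F* = (S − I)·e^(rT) = (352.40 − 4.0792)·e^0.027958 = 348.3208 × 1.028352 = 358.1964
Market kr 348.43 < fair 358.1964: forward underpriced → reverse cash-and-carry (short the stock, invest proceeds at r, pay the dividends, go long the forward).
Profit at T = |F_mkt − F*| = |348.43 − 358.1964| = kr 9.77 per share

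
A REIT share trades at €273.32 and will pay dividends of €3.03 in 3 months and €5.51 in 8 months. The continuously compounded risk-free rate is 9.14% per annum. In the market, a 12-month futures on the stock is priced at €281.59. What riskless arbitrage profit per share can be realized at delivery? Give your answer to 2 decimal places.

€8.96 per share

PV(dividends) I = 3.03·e^(−0.0914·3/12) + 5.51·e^(−0.0914·8/12) = 8.1458
Fair futures F* = (S − I)·e^(rT) = (273.32 − 8.1458)·e^0.091400 = 265.1742 × 1.095707 = 290.5532
Market €281.59 < fair 290.5532: forward underpriced → reverse cash-and-carry (short the stock, invest proceeds at r, pay the dividends, go long the forward).
Profit at T = |F_mkt − F*| = |281.59 − 290.5532| = €8.96 per share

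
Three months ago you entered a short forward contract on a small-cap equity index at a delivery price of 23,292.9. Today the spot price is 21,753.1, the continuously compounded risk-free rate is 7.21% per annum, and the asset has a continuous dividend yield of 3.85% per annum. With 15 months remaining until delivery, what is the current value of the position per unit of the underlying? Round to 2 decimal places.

Current fair forward for the remaining 15 months: F = S·e^((r − q)·T), (r − q) = 0.0721 − 0.0385 = 0.0336
F = 21753.1 · e^(0.0336 × 15/12) = 21753.1 × 1.04289448 = 22686.1879
Value of long forward = (F − K)·e^(−rT) = (22686.1879 − 23292.9) · e^(−0.0721·15/12)
= -606.7121 × 0.91381695 = -554.42
Short position value = −(long value) = 554.42

554.42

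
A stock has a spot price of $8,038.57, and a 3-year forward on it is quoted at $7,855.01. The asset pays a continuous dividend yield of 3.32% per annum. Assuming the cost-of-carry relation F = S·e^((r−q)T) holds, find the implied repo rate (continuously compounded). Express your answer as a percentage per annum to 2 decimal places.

2.55%

From F = S·e^((r−q)T): (r − q) = ln(F/S)/T
ln(7855.01/8038.57) = ln(0.977165) = -0.023100
(r − q) = -0.023100 / (3) = -0.007700
r = ln(F/S)/T + q = -0.007700 + 0.0332 = 0.025500
r = 2.55%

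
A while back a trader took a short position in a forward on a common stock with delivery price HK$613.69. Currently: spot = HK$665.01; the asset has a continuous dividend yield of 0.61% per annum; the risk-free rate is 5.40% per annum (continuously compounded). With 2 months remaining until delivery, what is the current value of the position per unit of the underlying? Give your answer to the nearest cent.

Current fair forward for the remaining 2 months: F = S·e^((r − q)·T), (r − q) = 0.0540 − 0.0061 = 0.0479
F = 665.01 · e^(0.0479 × 2/12) = 665.01 × 1.008015 = 670.3401
Value of long forward = (F − K)·e^(−rT) = (670.3401 − 613.69) · e^(−0.0540·2/12)
= 56.6501 × 0.991040 = 56.14
Short position value = −(long value) = -HK$56.14

-HK$56.14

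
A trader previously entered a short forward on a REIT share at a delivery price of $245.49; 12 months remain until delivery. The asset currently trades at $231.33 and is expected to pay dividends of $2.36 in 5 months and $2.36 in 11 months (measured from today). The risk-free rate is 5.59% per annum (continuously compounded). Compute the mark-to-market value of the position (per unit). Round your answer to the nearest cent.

PV(remaining dividends) I = 2.36·e^(−0.0559·5/12) + 2.36·e^(−0.0559·11/12) = 4.5478
Current forward F = (S − I)·e^(rT) = (231.33 − 4.5478)·e^(0.0559·12/12) = 226.7822 × 1.057492 = 239.8204
Value (long) = (F − K)·e^(−rT) = (239.8204 − 245.49) × 0.945634 = -5.3614
Short position value = −(long value) = $5.36

$5.36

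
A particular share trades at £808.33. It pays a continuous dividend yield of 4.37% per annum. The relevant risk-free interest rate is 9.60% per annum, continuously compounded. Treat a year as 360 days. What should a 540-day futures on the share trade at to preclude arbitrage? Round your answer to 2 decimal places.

£874.30

F = S·e^((r − q)T) = 808.33 · e^((0.0960 − 0.0437) × 540/360)
= 808.33 · e^0.078450 = 808.33 × 1.081609
F = £874.30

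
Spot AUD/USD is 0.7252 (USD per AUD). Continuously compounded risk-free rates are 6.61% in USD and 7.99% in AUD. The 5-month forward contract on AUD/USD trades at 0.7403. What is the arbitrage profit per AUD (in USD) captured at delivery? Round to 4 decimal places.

Fair forward: F* = S·e^(carry·T), with carry = (r_USD − r_AUD) = 0.0661 − 0.0799 = -0.0138
F* = 0.7252 · e^(-0.0138 × 5/12) = 0.7252 · e^-0.005750 = 0.7252 × 0.994266 = 0.7210
Market 0.7403 > fair 0.7210: forward overpriced → cash-and-carry (buy spot, short the forward).
At maturity, profit = |F_mkt − F*| = |0.7403 − 0.7210| = 0.0193 per AUD (in USD)

0.0193 per AUD (in USD)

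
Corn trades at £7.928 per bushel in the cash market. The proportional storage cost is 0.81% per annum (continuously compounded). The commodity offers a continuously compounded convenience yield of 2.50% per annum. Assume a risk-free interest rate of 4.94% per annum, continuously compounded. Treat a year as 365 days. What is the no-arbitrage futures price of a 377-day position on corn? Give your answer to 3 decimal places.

Net carry = r + u − y = 0.0494 + 0.0081 − 0.0250 = 0.0325
F = S·e^((r+u−y)T) = 7.928 · e^(0.0325 × 377/365) = 7.928 · e^0.033568
= 7.928 × 1.034138 = £8.199 per bushel

£8.199 per bushel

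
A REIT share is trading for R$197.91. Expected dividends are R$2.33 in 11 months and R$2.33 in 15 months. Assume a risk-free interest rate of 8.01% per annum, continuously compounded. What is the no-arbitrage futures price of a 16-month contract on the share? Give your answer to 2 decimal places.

R$215.46

PV(dividends) I = 2.33·e^(−0.0801·11/12) + 2.33·e^(−0.0801·15/12)
I = 2.1650 + 2.1080 = 4.2730
F = (S − I)·e^(rT) = (197.91 − 4.2730) · e^(0.0801·16/12)
= 193.6370 · e^0.106800 = 193.6370 × 1.112712 = R$215.46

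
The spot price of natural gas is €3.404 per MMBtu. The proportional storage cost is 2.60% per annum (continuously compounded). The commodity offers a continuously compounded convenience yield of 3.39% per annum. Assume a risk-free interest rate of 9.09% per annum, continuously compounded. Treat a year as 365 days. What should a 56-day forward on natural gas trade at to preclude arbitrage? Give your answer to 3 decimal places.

€3.448 per MMBtu

Net carry = r + u − y = 0.0909 + 0.0260 − 0.0339 = 0.0830
F = S·e^((r+u−y)T) = 3.404 · e^(0.0830 × 56/365) = 3.404 · e^0.012734
= 3.404 × 1.012815 = €3.448 per MMBtu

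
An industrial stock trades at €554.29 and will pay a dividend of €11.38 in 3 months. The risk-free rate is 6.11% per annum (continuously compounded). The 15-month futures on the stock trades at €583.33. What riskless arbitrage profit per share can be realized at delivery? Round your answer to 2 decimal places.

PV(dividends) I = 11.38·e^(−0.0611·3/12) = 11.2075
Fair futures F* = (S − I)·e^(rT) = (554.29 − 11.2075)·e^0.076375 = 543.0825 × 1.079367 = 586.1853
Market €583.33 < fair 586.1853: forward underpriced → reverse cash-and-carry (short the stock, invest proceeds at r, pay the dividends, go long the forward).
Profit at T = |F_mkt − F*| = |583.33 − 586.1853| = €2.86 per share

€2.86 per share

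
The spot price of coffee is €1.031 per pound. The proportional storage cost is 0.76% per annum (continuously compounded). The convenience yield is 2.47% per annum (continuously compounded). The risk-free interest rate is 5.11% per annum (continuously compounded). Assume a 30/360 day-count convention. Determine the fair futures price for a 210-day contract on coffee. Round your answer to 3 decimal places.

€1.052 per pound

Net carry = r + u − y = 0.0511 + 0.0076 − 0.0247 = 0.0340
F = S·e^((r+u−y)T) = 1.031 · e^(0.0340 × 210/360) = 1.031 · e^0.019833
= 1.031 × 1.020031 = €1.052 per pound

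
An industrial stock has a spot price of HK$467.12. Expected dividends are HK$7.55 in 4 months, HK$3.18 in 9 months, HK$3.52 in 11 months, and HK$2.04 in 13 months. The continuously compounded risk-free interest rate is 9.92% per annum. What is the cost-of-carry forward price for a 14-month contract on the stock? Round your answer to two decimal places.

HK$507.25

PV(dividends) I = 7.55·e^(−0.0992·4/12) + 3.18·e^(−0.0992·9/12) + 3.52·e^(−0.0992·11/12) + 2.04·e^(−0.0992·13/12)
I = 7.3044 + 2.9520 + 3.2140 + 1.8321 = 15.3025
F = (S − I)·e^(rT) = (467.12 − 15.3025) · e^(0.0992·14/12)
= 451.8175 · e^0.115733 = 451.8175 × 1.122696 = HK$507.25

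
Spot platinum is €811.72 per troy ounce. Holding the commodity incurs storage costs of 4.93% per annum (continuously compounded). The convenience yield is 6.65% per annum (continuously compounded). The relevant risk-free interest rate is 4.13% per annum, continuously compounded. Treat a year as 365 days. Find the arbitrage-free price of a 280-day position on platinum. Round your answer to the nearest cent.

€826.87 per troy ounce

Net carry = r + u − y = 0.0413 + 0.0493 − 0.0665 = 0.0241
F = S·e^((r+u−y)T) = 811.72 · e^(0.0241 × 280/365) = 811.72 · e^0.018488
= 811.72 × 1.018660 = €826.87 per troy ounce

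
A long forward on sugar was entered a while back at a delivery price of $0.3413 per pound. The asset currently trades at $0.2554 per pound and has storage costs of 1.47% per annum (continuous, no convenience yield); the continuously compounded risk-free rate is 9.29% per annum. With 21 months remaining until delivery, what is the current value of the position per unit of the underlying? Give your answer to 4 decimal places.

Current fair forward for the remaining 21 months: F = S·e^((r + u)·T), (r + u) = 0.0929 + 0.0147 = 0.1076
F = 0.2554 · e^(0.1076 × 21/12) = 0.2554 × 1.207196 = 0.3083
Value of long forward = (F − K)·e^(−rT) = (0.3083 − 0.3413) · e^(−0.0929·21/12)
= -0.0330 × 0.849952 = -0.0280

-$0.0280 per pound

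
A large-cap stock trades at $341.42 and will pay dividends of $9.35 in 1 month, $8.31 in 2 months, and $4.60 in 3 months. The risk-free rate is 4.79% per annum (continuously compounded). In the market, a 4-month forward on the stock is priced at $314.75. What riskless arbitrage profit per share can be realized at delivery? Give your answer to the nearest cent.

$9.71 per share

PV(dividends) I = 9.35·e^(−0.0479·1/12) + 8.31·e^(−0.0479·2/12) + 4.60·e^(−0.0479·3/12) = 22.1019
Fair forward F* = (S − I)·e^(rT) = (341.42 − 22.1019)·e^0.015967 = 319.3181 × 1.016095 = 324.4575
Market $314.75 < fair 324.4575: forward underpriced → reverse cash-and-carry (short the stock, invest proceeds at r, pay the dividends, go long the forward).
Profit at T = |F_mkt − F*| = |314.75 − 324.4575| = $9.71 per share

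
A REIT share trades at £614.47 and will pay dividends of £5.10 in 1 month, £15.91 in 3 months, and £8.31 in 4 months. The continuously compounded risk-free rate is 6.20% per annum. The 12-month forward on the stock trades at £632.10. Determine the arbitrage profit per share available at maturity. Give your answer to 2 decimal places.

£9.05 per share

PV(dividends) I = 5.10·e^(−0.0620·1/12) + 15.91·e^(−0.0620·3/12) + 8.31·e^(−0.0620·4/12) = 28.8790
Fair forward F* = (S − I)·e^(rT) = (614.47 − 28.8790)·e^0.062000 = 585.5910 × 1.063962 = 623.0466
Market £632.10 > fair 623.0466: forward overpriced → cash-and-carry (borrow at r, buy the stock and collect the dividends, short the forward).
Profit at T = |F_mkt − F*| = |632.10 − 623.0466| = £9.05 per share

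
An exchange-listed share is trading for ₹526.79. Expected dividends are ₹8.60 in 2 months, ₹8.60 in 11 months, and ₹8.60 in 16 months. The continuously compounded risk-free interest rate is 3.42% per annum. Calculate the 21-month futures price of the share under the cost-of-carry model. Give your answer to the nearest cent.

PV(dividends) I = 8.60·e^(−0.0342·2/12) + 8.60·e^(−0.0342·11/12) + 8.60·e^(−0.0342·16/12)
I = 8.5511 + 8.3346 + 8.2166 = 25.1023
F = (S − I)·e^(rT) = (526.79 − 25.1023) · e^(0.0342·21/12)
= 501.6877 · e^0.059850 = 501.6877 × 1.061677 = ₹532.63

₹532.63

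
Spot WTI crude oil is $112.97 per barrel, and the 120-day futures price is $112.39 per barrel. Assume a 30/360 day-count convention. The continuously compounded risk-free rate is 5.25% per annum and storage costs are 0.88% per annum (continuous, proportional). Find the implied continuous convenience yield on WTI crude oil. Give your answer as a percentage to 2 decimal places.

F = S·e^((r+u−y)T) ⇒ (r+u−y) = ln(F/S)/T
ln(112.39/112.97) = -0.005147; /T ⇒ -0.015441
y = r + u − ln(F/S)/T = 0.0525 + 0.0088 + 0.015441 = 0.076741
y = 7.67%

7.67%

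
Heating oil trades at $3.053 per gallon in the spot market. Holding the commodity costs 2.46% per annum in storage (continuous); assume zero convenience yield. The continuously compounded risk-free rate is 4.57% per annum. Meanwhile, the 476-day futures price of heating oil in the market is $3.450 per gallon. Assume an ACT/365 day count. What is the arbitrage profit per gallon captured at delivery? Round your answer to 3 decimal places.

Fair futures: F* = S·e^(carry·T), with carry = (r + u) = 0.0457 + 0.0246 = 0.0703
F* = 3.053 · e^(0.0703 × 476/365) = 3.053 · e^0.091679 = 3.053 × 1.096013 = $3.3461
Market $3.450 > fair $3.3461: forward overpriced → cash-and-carry (buy spot, short the forward).
At maturity, profit = |F_mkt − F*| = |3.450 − 3.3461| = $0.104 per gallon

$0.104 per gallon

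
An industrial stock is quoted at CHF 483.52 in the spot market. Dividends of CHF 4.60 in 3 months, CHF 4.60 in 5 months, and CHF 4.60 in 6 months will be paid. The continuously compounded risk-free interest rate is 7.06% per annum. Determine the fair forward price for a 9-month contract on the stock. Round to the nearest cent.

PV(dividends) I = 4.60·e^(−0.0706·3/12) + 4.60·e^(−0.0706·5/12) + 4.60·e^(−0.0706·6/12)
I = 4.5195 + 4.4667 + 4.4405 = 13.4267
F = (S − I)·e^(rT) = (483.52 − 13.4267) · e^(0.0706·9/12)
= 470.0933 · e^0.052950 = 470.0933 × 1.054377 = CHF 495.66

CHF 495.66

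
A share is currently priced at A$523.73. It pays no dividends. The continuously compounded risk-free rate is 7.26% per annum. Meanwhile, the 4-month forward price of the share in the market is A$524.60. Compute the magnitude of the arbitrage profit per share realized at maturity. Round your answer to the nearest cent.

Fair forward: F* = S·e^(carry·T), with carry = r = 0.0726
F* = 523.73 · e^(0.0726 × 4/12) = 523.73 · e^0.024200 = 523.73 × 1.024495 = A$536.5588
Market A$524.60 < fair A$536.5588: forward underpriced → reverse cash-and-carry (short spot, go long the forward).
At maturity, profit = |F_mkt − F*| = |524.60 − 536.5588| = A$11.96 per share

A$11.96 per share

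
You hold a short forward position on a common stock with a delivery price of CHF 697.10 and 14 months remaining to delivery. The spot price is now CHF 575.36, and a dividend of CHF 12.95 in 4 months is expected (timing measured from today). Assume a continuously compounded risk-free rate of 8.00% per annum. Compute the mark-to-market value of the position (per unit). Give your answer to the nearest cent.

PV(remaining dividends) I = 12.95·e^(−0.0800·4/12) = 12.6092
Current forward F = (S − I)·e^(rT) = (575.36 − 12.6092)·e^(0.0800·14/12) = 562.7508 × 1.097828 = 617.8036
Value (long) = (F − K)·e^(−rT) = (617.8036 − 697.10) × 0.910890 = -72.2303
Short position value = −(long value) = CHF 72.23

CHF 72.23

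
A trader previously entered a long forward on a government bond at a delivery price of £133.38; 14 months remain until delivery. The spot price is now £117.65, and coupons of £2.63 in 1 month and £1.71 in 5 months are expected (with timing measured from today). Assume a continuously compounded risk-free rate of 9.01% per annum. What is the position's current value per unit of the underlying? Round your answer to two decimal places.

-£6.68

PV(remaining coupons) I = 2.63·e^(−0.0901·1/12) + 1.71·e^(−0.0901·5/12) = 4.2573
Current forward F = (S − I)·e^(rT) = (117.65 − 4.2573)·e^(0.0901·14/12) = 113.3927 × 1.110840 = 125.9611
Value (long) = (F − K)·e^(−rT) = (125.9611 − 133.38) × 0.900219 = -6.6786
Value = -£6.68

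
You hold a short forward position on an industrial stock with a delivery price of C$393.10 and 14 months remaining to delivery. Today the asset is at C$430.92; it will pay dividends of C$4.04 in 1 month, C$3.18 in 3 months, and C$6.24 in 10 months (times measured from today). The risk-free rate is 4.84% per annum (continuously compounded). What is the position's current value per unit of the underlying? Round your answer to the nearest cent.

PV(remaining dividends) I = 4.04·e^(−0.0484·1/12) + 3.18·e^(−0.0484·3/12) + 6.24·e^(−0.0484·10/12) = 13.1588
Current forward F = (S − I)·e^(rT) = (430.92 − 13.1588)·e^(0.0484·14/12) = 417.7612 × 1.058091 = 442.0294
Value (long) = (F − K)·e^(−rT) = (442.0294 − 393.10) × 0.945098 = 46.2431
Short position value = −(long value) = -C$46.24

-C$46.24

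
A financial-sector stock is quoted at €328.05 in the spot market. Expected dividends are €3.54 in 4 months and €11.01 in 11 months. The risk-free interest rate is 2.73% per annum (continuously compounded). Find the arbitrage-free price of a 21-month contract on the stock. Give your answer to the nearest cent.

€329.16

PV(dividends) I = 3.54·e^(−0.0273·4/12) + 11.01·e^(−0.0273·11/12)
I = 3.5079 + 10.7379 = 14.2458
F = (S − I)·e^(rT) = (328.05 − 14.2458) · e^(0.0273·21/12)
= 313.8042 · e^0.047775 = 313.8042 × 1.048935 = €329.16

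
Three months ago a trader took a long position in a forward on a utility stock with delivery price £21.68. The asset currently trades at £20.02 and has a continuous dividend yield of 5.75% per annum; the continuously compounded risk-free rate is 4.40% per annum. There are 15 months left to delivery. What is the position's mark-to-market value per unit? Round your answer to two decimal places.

-£1.89

Current fair forward for the remaining 15 months: F = S·e^((r − q)·T), (r − q) = 0.0440 − 0.0575 = -0.0135
F = 20.02 · e^(-0.0135 × 15/12) = 20.02 × 0.983267 = 19.6850
Value of long forward = (F − K)·e^(−rT) = (19.6850 − 21.68) · e^(−0.0440·15/12)
= -1.9950 × 0.946485 = -1.89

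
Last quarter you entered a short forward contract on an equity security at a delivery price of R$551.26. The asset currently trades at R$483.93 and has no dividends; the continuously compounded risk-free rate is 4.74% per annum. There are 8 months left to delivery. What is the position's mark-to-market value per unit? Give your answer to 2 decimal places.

R$50.18

Current fair forward for the remaining 8 months: F = S·e^(r·T), r = 0.0474
F = 483.93 · e^(0.0474 × 8/12) = 483.93 × 1.032105 = 499.4666
Value of long forward = (F − K)·e^(−rT) = (499.4666 − 551.26) · e^(−0.0474·8/12)
= -51.7934 × 0.968894 = -50.18
Short position value = −(long value) = R$50.18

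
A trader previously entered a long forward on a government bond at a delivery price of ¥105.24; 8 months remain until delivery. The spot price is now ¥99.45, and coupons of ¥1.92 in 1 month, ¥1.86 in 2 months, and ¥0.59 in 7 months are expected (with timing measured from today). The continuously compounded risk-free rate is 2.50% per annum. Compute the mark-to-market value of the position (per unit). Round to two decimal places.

PV(remaining coupons) I = 1.92·e^(−0.0250·1/12) + 1.86·e^(−0.0250·2/12) + 0.59·e^(−0.0250·7/12) = 4.3497
Current forward F = (S − I)·e^(rT) = (99.45 − 4.3497)·e^(0.0250·8/12) = 95.1003 × 1.016806 = 96.6986
Value (long) = (F − K)·e^(−rT) = (96.6986 − 105.24) × 0.983471 = -8.4002
Value = -¥8.40

-¥8.40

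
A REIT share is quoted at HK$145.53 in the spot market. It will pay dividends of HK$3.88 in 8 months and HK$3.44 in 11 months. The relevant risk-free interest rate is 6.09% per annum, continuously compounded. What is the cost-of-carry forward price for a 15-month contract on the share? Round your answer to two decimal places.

HK$149.51

PV(dividends) I = 3.88·e^(−0.0609·8/12) + 3.44·e^(−0.0609·11/12)
I = 3.7256 + 3.2532 = 6.9788
F = (S − I)·e^(rT) = (145.53 − 6.9788) · e^(0.0609·15/12)
= 138.5512 · e^0.076125 = 138.5512 × 1.079097 = HK$149.51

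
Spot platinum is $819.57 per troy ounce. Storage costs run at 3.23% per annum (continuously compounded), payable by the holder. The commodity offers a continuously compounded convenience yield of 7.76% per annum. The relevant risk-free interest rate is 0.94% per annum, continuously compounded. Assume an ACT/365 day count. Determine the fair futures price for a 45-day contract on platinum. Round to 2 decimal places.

$815.95 per troy ounce

Net carry = r + u − y = 0.0094 + 0.0323 − 0.0776 = -0.0359
F = S·e^((r+u−y)T) = 819.57 · e^(-0.0359 × 45/365) = 819.57 · e^-0.004426
= 819.57 × 0.995584 = $815.95 per troy ounce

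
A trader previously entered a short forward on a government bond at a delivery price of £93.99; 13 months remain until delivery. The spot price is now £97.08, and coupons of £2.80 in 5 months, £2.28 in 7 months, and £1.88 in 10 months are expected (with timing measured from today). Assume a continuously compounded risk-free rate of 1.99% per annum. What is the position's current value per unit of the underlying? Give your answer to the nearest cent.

PV(remaining coupons) I = 2.80·e^(−0.0199·5/12) + 2.28·e^(−0.0199·7/12) + 1.88·e^(−0.0199·10/12) = 6.8796
Current forward F = (S − I)·e^(rT) = (97.08 − 6.8796)·e^(0.0199·13/12) = 90.2004 × 1.021792 = 92.1660
Value (long) = (F − K)·e^(−rT) = (92.1660 − 93.99) × 0.978672 = -1.7851
Short position value = −(long value) = £1.79

£1.79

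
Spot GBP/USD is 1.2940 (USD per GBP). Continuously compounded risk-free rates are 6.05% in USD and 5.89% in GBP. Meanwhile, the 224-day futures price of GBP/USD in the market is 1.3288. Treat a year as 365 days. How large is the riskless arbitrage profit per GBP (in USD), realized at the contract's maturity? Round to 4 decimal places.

0.0335 per GBP (in USD)

Fair futures: F* = S·e^(carry·T), with carry = (r_USD − r_GBP) = 0.0605 − 0.0589 = 0.0016
F* = 1.2940 · e^(0.0016 × 224/365) = 1.2940 · e^0.000982 = 1.2940 × 1.000982 = 1.2953
Market 1.3288 > fair 1.2953: forward overpriced → cash-and-carry (buy spot, short the forward).
At maturity, profit = |F_mkt − F*| = |1.3288 − 1.2953| = 0.0335 per GBP (in USD)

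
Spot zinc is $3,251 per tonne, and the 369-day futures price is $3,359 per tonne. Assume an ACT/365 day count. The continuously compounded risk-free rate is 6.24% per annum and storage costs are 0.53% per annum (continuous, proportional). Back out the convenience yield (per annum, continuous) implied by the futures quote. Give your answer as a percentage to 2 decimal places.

F = S·e^((r+u−y)T) ⇒ (r+u−y) = ln(F/S)/T
ln(3359/3251) = 0.032681; /T ⇒ 0.032327
y = r + u − ln(F/S)/T = 0.0624 + 0.0053 − 0.032327 = 0.035373
y = 3.54%

3.54%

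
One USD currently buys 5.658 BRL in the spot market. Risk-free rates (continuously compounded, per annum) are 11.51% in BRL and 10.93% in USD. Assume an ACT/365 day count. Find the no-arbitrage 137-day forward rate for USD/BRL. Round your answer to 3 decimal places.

5.670

F = S·e^((r_BRL − r_USD)T) = 5.658 · e^((0.1151 − 0.1093) × 137/365)
= 5.658 · e^0.002177 = 5.658 × 1.002179
F = 5.670 BRL per USD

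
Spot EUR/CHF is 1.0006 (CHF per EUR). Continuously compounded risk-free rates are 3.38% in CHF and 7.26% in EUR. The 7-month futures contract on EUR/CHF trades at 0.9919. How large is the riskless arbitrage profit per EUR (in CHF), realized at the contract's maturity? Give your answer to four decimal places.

0.0137 per EUR (in CHF)

Fair futures: F* = S·e^(carry·T), with carry = (r_CHF − r_EUR) = 0.0338 − 0.0726 = -0.0388
F* = 1.0006 · e^(-0.0388 × 7/12) = 1.0006 · e^-0.022633 = 1.0006 × 0.977621 = 0.9782
Market 0.9919 > fair 0.9782: forward overpriced → cash-and-carry (buy spot, short the forward).
At maturity, profit = |F_mkt − F*| = |0.9919 − 0.9782| = 0.0137 per EUR (in CHF)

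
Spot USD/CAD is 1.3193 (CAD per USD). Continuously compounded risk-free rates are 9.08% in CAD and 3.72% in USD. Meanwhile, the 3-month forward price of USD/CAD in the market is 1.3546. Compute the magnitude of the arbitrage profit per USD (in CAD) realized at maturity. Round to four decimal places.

0.0175 per USD (in CAD)

Fair forward: F* = S·e^(carry·T), with carry = (r_CAD − r_USD) = 0.0908 − 0.0372 = 0.0536
F* = 1.3193 · e^(0.0536 × 3/12) = 1.3193 · e^0.013400 = 1.3193 × 1.013490 = 1.3371
Market 1.3546 > fair 1.3371: forward overpriced → cash-and-carry (buy spot, short the forward).
At maturity, profit = |F_mkt − F*| = |1.3546 − 1.3371| = 0.0175 per USD (in CAD)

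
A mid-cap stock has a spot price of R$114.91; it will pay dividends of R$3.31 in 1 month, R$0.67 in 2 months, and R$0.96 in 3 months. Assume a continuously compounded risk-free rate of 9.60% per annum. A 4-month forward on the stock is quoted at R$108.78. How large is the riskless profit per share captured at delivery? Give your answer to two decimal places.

R$4.83 per share

PV(dividends) I = 3.31·e^(−0.0960·1/12) + 0.67·e^(−0.0960·2/12) + 0.96·e^(−0.0960·3/12) = 4.8802
Fair forward F* = (S − I)·e^(rT) = (114.91 − 4.8802)·e^0.032000 = 110.0298 × 1.032518 = 113.6077
Market R$108.78 < fair 113.6077: forward underpriced → reverse cash-and-carry (short the stock, invest proceeds at r, pay the dividends, go long the forward).
Profit at T = |F_mkt − F*| = |108.78 − 113.6077| = R$4.83 per share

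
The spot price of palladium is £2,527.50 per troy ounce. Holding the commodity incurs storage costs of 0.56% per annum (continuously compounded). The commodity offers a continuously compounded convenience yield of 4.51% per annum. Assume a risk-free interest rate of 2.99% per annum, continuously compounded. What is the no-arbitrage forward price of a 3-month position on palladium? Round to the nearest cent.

£2,521.44 per troy ounce

Net carry = r + u − y = 0.0299 + 0.0056 − 0.0451 = -0.0096
F = S·e^((r+u−y)T) = 2527.50 · e^(-0.0096 × 3/12) = 2527.50 · e^-0.00240000
= 2527.50 × 0.99760288 = £2,521.44 per troy ounce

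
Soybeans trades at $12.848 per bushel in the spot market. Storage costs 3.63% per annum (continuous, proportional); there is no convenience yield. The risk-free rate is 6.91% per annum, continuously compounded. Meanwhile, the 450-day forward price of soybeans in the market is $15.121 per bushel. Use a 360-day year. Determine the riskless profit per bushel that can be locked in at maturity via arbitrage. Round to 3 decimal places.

$0.464 per bushel

Fair forward: F* = S·e^(carry·T), with carry = (r + u) = 0.0691 + 0.0363 = 0.1054
F* = 12.848 · e^(0.1054 × 450/360) = 12.848 · e^0.131750 = 12.848 × 1.140823 = $14.6573
Market $15.121 > fair $14.6573: forward overpriced → cash-and-carry (buy spot, short the forward).
At maturity, profit = |F_mkt − F*| = |15.121 − 14.6573| = $0.464 per bushel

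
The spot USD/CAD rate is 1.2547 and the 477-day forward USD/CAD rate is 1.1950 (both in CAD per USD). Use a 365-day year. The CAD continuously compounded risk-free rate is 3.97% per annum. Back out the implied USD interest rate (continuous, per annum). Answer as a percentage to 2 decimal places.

F = S·e^((r_CAD − r_USD)T) ⇒ r_USD = r_CAD − ln(F/S)/T
ln(1.1950/1.2547) = -0.048750; /(477/365) = -0.037303
r_USD = 0.0397 + 0.037303 = 0.077003
r_USD = 7.70%

7.70%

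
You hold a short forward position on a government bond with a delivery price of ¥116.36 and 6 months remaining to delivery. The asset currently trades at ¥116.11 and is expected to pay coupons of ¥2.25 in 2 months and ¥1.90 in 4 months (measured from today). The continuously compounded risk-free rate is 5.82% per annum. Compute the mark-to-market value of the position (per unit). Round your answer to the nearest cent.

PV(remaining coupons) I = 2.25·e^(−0.0582·2/12) + 1.90·e^(−0.0582·4/12) = 4.0918
Current forward F = (S − I)·e^(rT) = (116.11 − 4.0918)·e^(0.0582·6/12) = 112.0182 × 1.029528 = 115.3259
Value (long) = (F − K)·e^(−rT) = (115.3259 − 116.36) × 0.971319 = -1.0044
Short position value = −(long value) = ¥1.00

¥1.00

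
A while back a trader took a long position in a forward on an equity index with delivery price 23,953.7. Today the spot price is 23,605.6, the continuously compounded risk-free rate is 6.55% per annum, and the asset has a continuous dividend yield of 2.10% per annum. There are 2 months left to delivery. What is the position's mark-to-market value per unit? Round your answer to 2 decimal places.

-170.50

Current fair forward for the remaining 2 months: F = S·e^((r − q)·T), (r − q) = 0.0655 − 0.0210 = 0.0445
F = 23605.6 · e^(0.0445 × 2/12) = 23605.6 × 1.00744424 = 23781.3258
Value of long forward = (F − K)·e^(−rT) = (23781.3258 − 23953.7) · e^(−0.0655·2/12)
= -172.3742 × 0.98914270 = -170.50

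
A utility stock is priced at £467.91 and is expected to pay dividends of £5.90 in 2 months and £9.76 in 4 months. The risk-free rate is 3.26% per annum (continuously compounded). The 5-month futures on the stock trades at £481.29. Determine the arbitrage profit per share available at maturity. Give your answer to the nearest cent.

PV(dividends) I = 5.90·e^(−0.0326·2/12) + 9.76·e^(−0.0326·4/12) = 15.5225
Fair futures F* = (S − I)·e^(rT) = (467.91 − 15.5225)·e^0.013583 = 452.3875 × 1.013676 = 458.5744
Market £481.29 > fair 458.5744: forward overpriced → cash-and-carry (borrow at r, buy the stock and collect the dividends, short the forward).
Profit at T = |F_mkt − F*| = |481.29 − 458.5744| = £22.72 per share

£22.72 per share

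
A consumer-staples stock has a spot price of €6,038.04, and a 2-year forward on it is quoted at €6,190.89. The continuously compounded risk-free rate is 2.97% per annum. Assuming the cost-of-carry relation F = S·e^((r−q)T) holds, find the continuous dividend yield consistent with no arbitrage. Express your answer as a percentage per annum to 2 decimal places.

1.72%

From F = S·e^((r−q)T): (r − q) = ln(F/S)/T
ln(6190.89/6038.04) = ln(1.025315) = 0.025000
(r − q) = 0.025000 / (2) = 0.012500
q = r − ln(F/S)/T = 0.0297 − 0.012500 = 0.017200
q = 1.72%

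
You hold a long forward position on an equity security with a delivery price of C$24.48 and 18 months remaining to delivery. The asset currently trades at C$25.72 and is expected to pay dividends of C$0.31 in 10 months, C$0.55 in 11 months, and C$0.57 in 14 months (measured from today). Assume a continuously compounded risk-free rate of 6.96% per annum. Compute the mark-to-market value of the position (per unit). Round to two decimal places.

C$2.33

PV(remaining dividends) I = 0.31·e^(−0.0696·10/12) + 0.55·e^(−0.0696·11/12) + 0.57·e^(−0.0696·14/12) = 1.3341
Current forward F = (S − I)·e^(rT) = (25.72 − 1.3341)·e^(0.0696·18/12) = 24.3859 × 1.110044 = 27.0694
Value (long) = (F − K)·e^(−rT) = (27.0694 − 24.48) × 0.900865 = 2.3327
Value = C$2.33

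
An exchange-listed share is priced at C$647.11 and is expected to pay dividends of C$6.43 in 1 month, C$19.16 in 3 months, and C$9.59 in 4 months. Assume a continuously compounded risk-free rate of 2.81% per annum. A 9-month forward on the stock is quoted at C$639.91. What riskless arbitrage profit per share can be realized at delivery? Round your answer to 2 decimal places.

PV(dividends) I = 6.43·e^(−0.0281·1/12) + 19.16·e^(−0.0281·3/12) + 9.59·e^(−0.0281·4/12) = 34.9414
Fair forward F* = (S − I)·e^(rT) = (647.11 − 34.9414)·e^0.021075 = 612.1686 × 1.021299 = 625.2072
Market C$639.91 > fair 625.2072: forward overpriced → cash-and-carry (borrow at r, buy the stock and collect the dividends, short the forward).
Profit at T = |F_mkt − F*| = |639.91 − 625.2072| = C$14.70 per share

C$14.70 per share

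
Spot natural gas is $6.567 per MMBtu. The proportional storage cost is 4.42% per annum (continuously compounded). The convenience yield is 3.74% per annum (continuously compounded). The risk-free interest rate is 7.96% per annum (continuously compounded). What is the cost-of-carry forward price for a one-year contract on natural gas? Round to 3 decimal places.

Net carry = r + u − y = 0.0796 + 0.0442 − 0.0374 = 0.0864
F = S·e^((r+u−y)T) = 6.567 · e^(0.0864 × 12/12) = 6.567 · e^0.086400
= 6.567 × 1.090242 = $7.160 per MMBtu

$7.160 per MMBtu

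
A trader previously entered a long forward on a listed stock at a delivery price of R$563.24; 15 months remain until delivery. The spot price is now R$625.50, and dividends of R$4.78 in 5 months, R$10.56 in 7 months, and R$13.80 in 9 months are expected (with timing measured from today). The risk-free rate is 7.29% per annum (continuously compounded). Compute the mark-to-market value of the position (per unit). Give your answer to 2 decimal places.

PV(remaining dividends) I = 4.78·e^(−0.0729·5/12) + 10.56·e^(−0.0729·7/12) + 13.80·e^(−0.0729·9/12) = 27.8231
Current forward F = (S − I)·e^(rT) = (625.50 − 27.8231)·e^(0.0729·15/12) = 597.6769 × 1.095406 = 654.6989
Value (long) = (F − K)·e^(−rT) = (654.6989 − 563.24) × 0.912904 = 83.4932
Value = R$83.49

R$83.49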